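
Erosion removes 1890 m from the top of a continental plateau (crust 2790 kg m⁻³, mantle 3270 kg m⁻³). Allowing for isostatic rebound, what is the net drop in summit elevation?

277 m

Rebound u = e ρ_c/ρ_m = 1890 m × 2790/3270 = 1613 m.
Net surface drop = e − u = 1890 m − 1613 m = e (ρ_m − ρ_c)/ρ_m = 277 m.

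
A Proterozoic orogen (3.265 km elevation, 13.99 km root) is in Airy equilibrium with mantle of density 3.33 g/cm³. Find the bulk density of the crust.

2.7 g/cm³

ρ_c h = (ρ_m − ρ_c) r → ρ_c (h + r) = ρ_m r → ρ_c = ρ_m r / (h + r).
ρ_c = 3.33 × 13.99 km / (3.265 km + 13.99 km) = 2.7 g/cm³.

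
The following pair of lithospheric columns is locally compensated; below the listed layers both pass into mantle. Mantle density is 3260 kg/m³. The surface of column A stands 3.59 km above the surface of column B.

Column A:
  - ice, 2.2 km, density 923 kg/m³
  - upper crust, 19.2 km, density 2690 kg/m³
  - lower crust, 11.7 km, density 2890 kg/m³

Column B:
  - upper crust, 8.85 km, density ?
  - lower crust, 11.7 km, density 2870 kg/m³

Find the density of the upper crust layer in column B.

Take the compensation level at the base of the deeper column (depth z_c below the surface of column A) and equate Σ ρ_i t_i down to z_c; mantle fills any gap and the z_c terms cancel.
Column A: 2.2×923 + 19.2×2690 + 11.7×2890 + (z_c − 33.1)×3260
Column B: 3.59×0 + 8.85×ρ + 11.7×2870 + (z_c − 3.59 − 20.55)×3260
The z_c×3260 term appears on both sides and cancels. Collect the known terms of each column as K = Σ(ρt)_known − 3260 × (depth of known layers): K_A = 87491.6 − 3260×33.1 = −20414.4; K_B = 33579 − 3260×(3.59 + 20.55) = −45117.4.
Balance: K_A = K_B + 8.85×ρ, so ρ = (K_A − K_B)/8.85 = 24703/8.85 = 2790 kg/m³.

2790 kg/m³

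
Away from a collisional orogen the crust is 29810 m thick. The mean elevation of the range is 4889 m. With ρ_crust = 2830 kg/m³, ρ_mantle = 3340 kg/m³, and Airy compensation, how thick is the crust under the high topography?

61800 m

Root depth r = h ρ_c / (ρ_m − ρ_c) = 4889 m × 2830 / 510 = 27130 m.
Total thickness = T + h + r = 29810 m + 4889 m + 27130 m = 61800 m.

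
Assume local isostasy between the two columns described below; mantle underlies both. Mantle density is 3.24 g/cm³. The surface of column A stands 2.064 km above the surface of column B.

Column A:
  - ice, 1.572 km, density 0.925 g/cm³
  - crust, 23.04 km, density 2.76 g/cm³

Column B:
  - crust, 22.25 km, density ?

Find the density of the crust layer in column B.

Take the compensation level at the base of the deeper column (depth z_c below the surface of column A) and equate Σ ρ_i t_i down to z_c; mantle fills any gap and the z_c terms cancel.
Column A: 1.572×0.925 + 23.04×2.76 + (z_c − 24.612)×3.24
Column B: 2.064×0 + 22.25×ρ + (z_c − 2.064 − 22.25)×3.24
The z_c×3.24 term appears on both sides and cancels. Collect the known terms of each column as K = Σ(ρt)_known − 3.24 × (depth of known layers): K_A = 65.0445 − 3.24×24.612 = −14.69838; K_B = 0 − 3.24×(2.064 + 22.25) = −78.77736.
Balance: K_A = K_B + 22.25×ρ, so ρ = (K_A − K_B)/22.25 = 64.079/22.25 = 2.88 g/cm³.

2.88 g/cm³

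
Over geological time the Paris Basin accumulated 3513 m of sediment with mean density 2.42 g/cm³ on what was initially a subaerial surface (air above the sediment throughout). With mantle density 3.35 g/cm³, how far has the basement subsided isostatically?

Subaerial load: s = t ρ_sed / ρ_m = 3513 m × 2.42/3.35 = 2540 m.

2540 m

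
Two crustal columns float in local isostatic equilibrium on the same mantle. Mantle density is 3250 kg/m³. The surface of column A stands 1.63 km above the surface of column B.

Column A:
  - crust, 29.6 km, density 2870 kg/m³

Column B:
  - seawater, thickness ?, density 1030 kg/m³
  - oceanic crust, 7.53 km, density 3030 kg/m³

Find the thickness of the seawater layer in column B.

1.93 km

Take the compensation level at the base of the deeper column (depth z_c below the surface of column A) and equate Σ ρ_i t_i down to z_c; mantle fills any gap and the z_c terms cancel.
Column A: 29.6×2870 + (z_c − 29.6)×3250
Column B: 1.63×0 + x×1030 + 7.53×3030 + (z_c − 1.63 − 7.53 − x)×3250
The z_c×3250 term appears on both sides and cancels. Collect the known terms of each column as K = Σ(ρt)_known − 3250 × (depth of known layers): K_A = 84952 − 3250×29.6 = −11248; K_B = 22815.9 − 3250×(1.63 + 7.53) = −6954.1.
Balance: K_A = K_B − x×(3250 − 1030), so x = (K_B − K_A)/(3250 − 1030) = 4293.9/2220 = 1.93 km.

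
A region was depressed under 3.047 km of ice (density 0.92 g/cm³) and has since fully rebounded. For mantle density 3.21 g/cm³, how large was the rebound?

0.873 km

Removing the load lets mantle flow back in; uplift u satisfies ρ_ice t = ρ_m u.
u = t ρ_ice/ρ_m = 3.047 km × 0.92/3.21 = 0.873 km.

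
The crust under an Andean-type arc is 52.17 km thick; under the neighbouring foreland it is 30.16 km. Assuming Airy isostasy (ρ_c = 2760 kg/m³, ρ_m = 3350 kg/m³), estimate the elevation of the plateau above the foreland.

Excess crust Δ = 52.17 km − 30.16 km = 22.01 km, split between elevation h and root r with h + r = Δ.
Airy balance ρ_c h = (ρ_m − ρ_c) r gives r = h ρ_c/(ρ_m − ρ_c), so h (1 + ρ_c/(ρ_m − ρ_c)) = Δ, i.e. h = Δ (ρ_m − ρ_c)/ρ_m.
h = 22.01 km × 590/3350 = 3.88 km.

3.88 km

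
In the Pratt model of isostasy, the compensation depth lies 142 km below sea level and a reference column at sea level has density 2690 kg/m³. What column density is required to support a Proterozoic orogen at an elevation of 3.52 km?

2620 kg/m³

Pratt balance: ρ_ref D = ρ (D + h).
ρ = ρ_ref D/(D + h) = 2690 × 142 km/(142 km + 3.52 km) = 2620 kg/m³.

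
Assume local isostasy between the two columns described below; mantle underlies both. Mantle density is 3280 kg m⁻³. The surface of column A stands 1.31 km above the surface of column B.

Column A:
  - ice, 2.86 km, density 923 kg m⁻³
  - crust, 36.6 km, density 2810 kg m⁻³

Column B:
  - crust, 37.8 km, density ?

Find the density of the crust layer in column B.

Take the compensation level at the base of the deeper column (depth z_c below the surface of column A) and equate Σ ρ_i t_i down to z_c; mantle fills any gap and the z_c terms cancel.
Column A: 2.86×923 + 36.6×2810 + (z_c − 39.46)×3280
Column B: 1.31×0 + 37.8×ρ + (z_c − 1.31 − 37.8)×3280
The z_c×3280 term appears on both sides and cancels. Collect the known terms of each column as K = Σ(ρt)_known − 3280 × (depth of known layers): K_A = 105485.78 − 3280×39.46 = −23943.02; K_B = 0 − 3280×(1.31 + 37.8) = −128280.8.
Balance: K_A = K_B + 37.8×ρ, so ρ = (K_A − K_B)/37.8 = 104338/37.8 = 2760 kg m⁻³.

2760 kg m⁻³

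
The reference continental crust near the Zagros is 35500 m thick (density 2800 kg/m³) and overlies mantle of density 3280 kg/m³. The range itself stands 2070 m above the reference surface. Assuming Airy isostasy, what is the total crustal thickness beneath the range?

49600 m

Root depth r = h ρ_c / (ρ_m − ρ_c) = 2070 m × 2800 / 480 = 12080 m.
Total thickness = T + h + r = 35500 m + 2070 m + 12080 m = 49600 m.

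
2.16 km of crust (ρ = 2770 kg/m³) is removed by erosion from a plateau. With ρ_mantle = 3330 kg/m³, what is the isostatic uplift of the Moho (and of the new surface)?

Unloading: uplift u = e ρ_c/ρ_m = 2.16 km × 2770/3330 = 1.8 km.

1.8 km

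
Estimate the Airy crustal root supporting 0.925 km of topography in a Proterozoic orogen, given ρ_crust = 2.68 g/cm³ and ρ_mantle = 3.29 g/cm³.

For local isostatic compensation: the weight of the topography is balanced by the buoyancy of the root, ρ_c h = (ρ_m − ρ_c) r.
r = h · ρ_c / (ρ_m − ρ_c) = 0.925 km × 2.68 / (3.29 − 2.68) = 4.06 km.

4.06 km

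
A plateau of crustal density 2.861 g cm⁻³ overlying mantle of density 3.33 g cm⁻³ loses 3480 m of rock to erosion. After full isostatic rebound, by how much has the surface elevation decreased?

Rebound u = e ρ_c/ρ_m = 3480 m × 2.861/3.33 = 2990 m.
Net surface drop = e − u = 3480 m − 2990 m = e (ρ_m − ρ_c)/ρ_m = 490 m.

490 m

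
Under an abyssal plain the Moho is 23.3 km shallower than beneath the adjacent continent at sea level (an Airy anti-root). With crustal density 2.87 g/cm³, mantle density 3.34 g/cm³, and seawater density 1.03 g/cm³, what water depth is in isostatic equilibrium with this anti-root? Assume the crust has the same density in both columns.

5.95 km

Replacing a thickness d of crust by seawater at the top must be balanced by replacing crust with mantle at the base: d (ρ_c − ρ_w) = a (ρ_m − ρ_c).
d = a (ρ_m − ρ_c)/(ρ_c − ρ_w) = 23.3 km × 0.47/1.84 = 5.95 km.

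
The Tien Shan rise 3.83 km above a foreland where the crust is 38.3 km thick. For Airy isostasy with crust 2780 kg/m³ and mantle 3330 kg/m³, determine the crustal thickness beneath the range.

61.5 km

Root depth r = h ρ_c / (ρ_m − ρ_c) = 3.83 km × 2780 / 550 = 19.36 km.
Total thickness = T + h + r = 38.3 km + 3.83 km + 19.36 km = 61.5 km.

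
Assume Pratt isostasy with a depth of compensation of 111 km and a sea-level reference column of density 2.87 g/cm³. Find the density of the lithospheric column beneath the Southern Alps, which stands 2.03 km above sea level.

Pratt balance: ρ_ref D = ρ (D + h).
ρ = ρ_ref D/(D + h) = 2.87 × 111 km/(111 km + 2.03 km) = 2.82 g/cm³.

2.82 g/cm³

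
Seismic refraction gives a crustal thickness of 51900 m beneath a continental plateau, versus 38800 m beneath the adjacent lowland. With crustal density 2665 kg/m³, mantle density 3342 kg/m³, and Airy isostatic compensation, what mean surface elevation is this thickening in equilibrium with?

Excess crust Δ = 51900 m − 38800 m = 13100 m, split between elevation h and root r with h + r = Δ.
Airy balance ρ_c h = (ρ_m − ρ_c) r gives r = h ρ_c/(ρ_m − ρ_c), so h (1 + ρ_c/(ρ_m − ρ_c)) = Δ, i.e. h = Δ (ρ_m − ρ_c)/ρ_m.
h = 13100 m × 677/3342 = 2650 m.

2650 m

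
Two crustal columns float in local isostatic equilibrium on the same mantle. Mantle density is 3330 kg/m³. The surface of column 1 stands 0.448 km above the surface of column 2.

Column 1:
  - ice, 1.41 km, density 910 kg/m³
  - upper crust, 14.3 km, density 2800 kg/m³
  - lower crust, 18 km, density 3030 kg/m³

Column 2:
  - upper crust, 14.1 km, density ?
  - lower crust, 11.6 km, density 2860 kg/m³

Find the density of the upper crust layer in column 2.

Take the compensation level at the base of the deeper column (depth z_c below the surface of column 1) and equate Σ ρ_i t_i down to z_c; mantle fills any gap and the z_c terms cancel.
Column 1: 1.41×910 + 14.3×2800 + 18×3030 + (z_c − 33.71)×3330
Column 2: 0.448×0 + 14.1×ρ + 11.6×2860 + (z_c − 0.448 − 25.7)×3330
The z_c×3330 term appears on both sides and cancels. Collect the known terms of each column as K = Σ(ρt)_known − 3330 × (depth of known layers): K_1 = 95863.1 − 3330×33.71 = −16391.2; K_2 = 33176 − 3330×(0.448 + 25.7) = −53896.84.
Balance: K_1 = K_2 + 14.1×ρ, so ρ = (K_1 − K_2)/14.1 = 37505.6/14.1 = 2660 kg/m³.

2660 kg/m³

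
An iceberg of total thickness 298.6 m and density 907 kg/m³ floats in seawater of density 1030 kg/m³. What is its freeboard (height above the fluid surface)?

35.7 m

Floating equilibrium: submerged depth d = t ρ_obj/ρ_fluid = 298.6 m × 907/1030 = 262.9 m.
Freeboard = t − d = 298.6 m − 262.9 m = 35.7 m.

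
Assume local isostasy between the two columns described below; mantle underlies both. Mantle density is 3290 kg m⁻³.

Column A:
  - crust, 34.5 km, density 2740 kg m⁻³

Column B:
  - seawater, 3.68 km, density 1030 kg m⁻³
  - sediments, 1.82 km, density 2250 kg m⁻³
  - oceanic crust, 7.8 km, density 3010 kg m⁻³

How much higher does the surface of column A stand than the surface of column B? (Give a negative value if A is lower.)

2 km

For any compensation level in the mantle, the mantle terms cancel and isostasy reduces to e = (Σt_A − Σt_B) − (Σ(ρt)_A − Σ(ρt)_B) / ρ_m.
Σt_A = 34.5 km; Σt_B = 13.3 km; Σ(ρt)_A = 94530; Σ(ρt)_B = 31363.4 (in km·kg m⁻³).
e = (34.5 − 13.3) − (94530 − 31363.4) / 3290 = 2 km.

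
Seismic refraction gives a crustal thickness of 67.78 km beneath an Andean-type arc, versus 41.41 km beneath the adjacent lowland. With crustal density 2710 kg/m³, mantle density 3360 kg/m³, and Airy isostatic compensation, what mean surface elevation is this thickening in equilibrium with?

5.1 km

Excess crust Δ = 67.78 km − 41.41 km = 26.37 km, split between elevation h and root r with h + r = Δ.
Airy balance ρ_c h = (ρ_m − ρ_c) r gives r = h ρ_c/(ρ_m − ρ_c), so h (1 + ρ_c/(ρ_m − ρ_c)) = Δ, i.e. h = Δ (ρ_m − ρ_c)/ρ_m.
h = 26.37 km × 650/3360 = 5.1 km.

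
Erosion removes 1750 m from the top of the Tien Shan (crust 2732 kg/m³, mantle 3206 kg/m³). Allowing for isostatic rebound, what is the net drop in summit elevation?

259 m

Rebound u = e ρ_c/ρ_m = 1750 m × 2732/3206 = 1491 m.
Net surface drop = e − u = 1750 m − 1491 m = e (ρ_m − ρ_c)/ρ_m = 259 m.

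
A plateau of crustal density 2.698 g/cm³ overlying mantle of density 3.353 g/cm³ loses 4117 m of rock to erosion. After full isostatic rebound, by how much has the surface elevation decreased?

804 m

Rebound u = e ρ_c/ρ_m = 4117 m × 2.698/3.353 = 3313 m.
Net surface drop = e − u = 4117 m − 3313 m = e (ρ_m − ρ_c)/ρ_m = 804 m.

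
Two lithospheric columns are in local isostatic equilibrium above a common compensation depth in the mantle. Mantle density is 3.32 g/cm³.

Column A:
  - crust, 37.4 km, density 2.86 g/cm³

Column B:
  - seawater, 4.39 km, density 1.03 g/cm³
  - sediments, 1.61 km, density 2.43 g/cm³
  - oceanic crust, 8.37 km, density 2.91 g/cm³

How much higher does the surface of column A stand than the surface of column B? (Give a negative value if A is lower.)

0.689 km

For any compensation level in the mantle, the mantle terms cancel and isostasy reduces to e = (Σt_A − Σt_B) − (Σ(ρt)_A − Σ(ρt)_B) / ρ_m.
Σt_A = 37.4 km; Σt_B = 14.37 km; Σ(ρt)_A = 106.964; Σ(ρt)_B = 32.7907 (in km·g/cm³).
e = (37.4 − 14.37) − (106.964 − 32.7907) / 3.32 = 0.689 km.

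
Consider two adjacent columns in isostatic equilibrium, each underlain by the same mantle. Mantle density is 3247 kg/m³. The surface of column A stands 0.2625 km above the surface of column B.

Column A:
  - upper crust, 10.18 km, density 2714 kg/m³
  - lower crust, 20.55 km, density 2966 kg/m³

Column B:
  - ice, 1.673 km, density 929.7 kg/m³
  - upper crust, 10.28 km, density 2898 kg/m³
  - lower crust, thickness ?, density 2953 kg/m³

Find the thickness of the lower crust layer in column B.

Take the compensation level at the base of the deeper column (depth z_c below the surface of column A) and equate Σ ρ_i t_i down to z_c; mantle fills any gap and the z_c terms cancel.
Column A: 10.18×2714 + 20.55×2966 + (z_c − 30.73)×3247
Column B: 0.2625×0 + 1.673×929.7 + 10.28×2898 + x×2953 + (z_c − 0.2625 − 11.953 − x)×3247
The z_c×3247 term appears on both sides and cancels. Collect the known terms of each column as K = Σ(ρt)_known − 3247 × (depth of known layers): K_A = 88579.82 − 3247×30.73 = −11200.49; K_B = 31346.8281 − 3247×(0.2625 + 11.953) = −8316.9004.
Balance: K_A = K_B − x×(3247 − 2953), so x = (K_B − K_A)/(3247 − 2953) = 2883.59/294 = 9.81 km.

9.81 km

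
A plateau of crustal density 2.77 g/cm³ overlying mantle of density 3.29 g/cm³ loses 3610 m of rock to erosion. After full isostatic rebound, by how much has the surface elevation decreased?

571 m

Rebound u = e ρ_c/ρ_m = 3610 m × 2.77/3.29 = 3039 m.
Net surface drop = e − u = 3610 m − 3039 m = e (ρ_m − ρ_c)/ρ_m = 571 m.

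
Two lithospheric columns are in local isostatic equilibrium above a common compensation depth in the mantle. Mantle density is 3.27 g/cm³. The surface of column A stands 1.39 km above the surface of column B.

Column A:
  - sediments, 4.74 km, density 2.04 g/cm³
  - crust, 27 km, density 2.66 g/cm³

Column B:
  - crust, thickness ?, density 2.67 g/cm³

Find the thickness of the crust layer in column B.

29.6 km

Take the compensation level at the base of the deeper column (depth z_c below the surface of column A) and equate Σ ρ_i t_i down to z_c; mantle fills any gap and the z_c terms cancel.
Column A: 4.74×2.04 + 27×2.66 + (z_c − 31.74)×3.27
Column B: 1.39×0 + x×2.67 + (z_c − 1.39 − 0 − x)×3.27
The z_c×3.27 term appears on both sides and cancels. Collect the known terms of each column as K = Σ(ρt)_known − 3.27 × (depth of known layers): K_A = 81.4896 − 3.27×31.74 = −22.3002; K_B = 0 − 3.27×(1.39 + 0) = −4.5453.
Balance: K_A = K_B − x×(3.27 − 2.67), so x = (K_B − K_A)/(3.27 − 2.67) = 17.7549/0.6 = 29.6 km.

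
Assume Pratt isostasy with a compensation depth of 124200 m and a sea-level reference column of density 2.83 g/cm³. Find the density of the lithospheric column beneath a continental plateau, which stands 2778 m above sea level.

2.77 g/cm³

Pratt balance: ρ_ref D = ρ (D + h).
ρ = ρ_ref D/(D + h) = 2.83 × 124200 m/(124200 m + 2778 m) = 2.77 g/cm³.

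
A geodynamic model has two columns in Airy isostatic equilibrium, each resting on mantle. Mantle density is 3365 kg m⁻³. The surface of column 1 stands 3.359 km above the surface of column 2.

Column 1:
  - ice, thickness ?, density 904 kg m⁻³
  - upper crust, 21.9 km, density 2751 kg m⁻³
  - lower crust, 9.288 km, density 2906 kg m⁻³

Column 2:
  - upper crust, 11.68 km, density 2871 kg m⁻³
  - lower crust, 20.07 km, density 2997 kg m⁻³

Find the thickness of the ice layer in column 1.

2.74 km

Take the compensation level at the base of the deeper column (depth z_c below the surface of column 1) and equate Σ ρ_i t_i down to z_c; mantle fills any gap and the z_c terms cancel.
Column 1: x×904 + 21.9×2751 + 9.288×2906 + (z_c − 31.188 − x)×3365
Column 2: 3.359×0 + 11.68×2871 + 20.07×2997 + (z_c − 3.359 − 31.75)×3365
The z_c×3365 term appears on both sides and cancels. Collect the known terms of each column as K = Σ(ρt)_known − 3365 × (depth of known layers): K_1 = 87237.828 − 3365×31.188 = −17709.792; K_2 = 93683.07 − 3365×(3.359 + 31.75) = −24458.715.
Balance: K_1 − x×(3365 − 904) = K_2, so x = (K_1 − K_2)/(3365 − 904) = 6748.92/2461 = 2.74 km.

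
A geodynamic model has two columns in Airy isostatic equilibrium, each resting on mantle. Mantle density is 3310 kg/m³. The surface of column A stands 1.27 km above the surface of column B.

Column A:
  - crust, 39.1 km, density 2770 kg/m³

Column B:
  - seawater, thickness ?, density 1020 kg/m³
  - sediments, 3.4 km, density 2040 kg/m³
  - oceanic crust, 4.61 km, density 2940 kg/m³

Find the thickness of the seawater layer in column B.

Take the compensation level at the base of the deeper column (depth z_c below the surface of column A) and equate Σ ρ_i t_i down to z_c; mantle fills any gap and the z_c terms cancel.
Column A: 39.1×2770 + (z_c − 39.1)×3310
Column B: 1.27×0 + x×1020 + 3.4×2040 + 4.61×2940 + (z_c − 1.27 − 8.01 − x)×3310
The z_c×3310 term appears on both sides and cancels. Collect the known terms of each column as K = Σ(ρt)_known − 3310 × (depth of known layers): K_A = 108307 − 3310×39.1 = −21114; K_B = 20489.4 − 3310×(1.27 + 8.01) = −10227.4.
Balance: K_A = K_B − x×(3310 − 1020), so x = (K_B − K_A)/(3310 − 1020) = 10886.6/2290 = 4.75 km.

4.75 km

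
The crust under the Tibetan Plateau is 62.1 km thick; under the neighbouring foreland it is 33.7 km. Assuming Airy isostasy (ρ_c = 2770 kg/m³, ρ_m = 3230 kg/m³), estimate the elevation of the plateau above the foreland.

Excess crust Δ = 62.1 km − 33.7 km = 28.4 km, split between elevation h and root r with h + r = Δ.
Airy balance ρ_c h = (ρ_m − ρ_c) r gives r = h ρ_c/(ρ_m − ρ_c), so h (1 + ρ_c/(ρ_m − ρ_c)) = Δ, i.e. h = Δ (ρ_m − ρ_c)/ρ_m.
h = 28.4 km × 460/3230 = 4.04 km.

4.04 km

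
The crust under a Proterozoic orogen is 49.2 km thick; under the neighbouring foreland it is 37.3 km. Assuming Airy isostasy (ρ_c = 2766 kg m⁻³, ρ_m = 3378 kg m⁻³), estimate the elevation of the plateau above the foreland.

Excess crust Δ = 49.2 km − 37.3 km = 11.9 km, split between elevation h and root r with h + r = Δ.
Airy balance ρ_c h = (ρ_m − ρ_c) r gives r = h ρ_c/(ρ_m − ρ_c), so h (1 + ρ_c/(ρ_m − ρ_c)) = Δ, i.e. h = Δ (ρ_m − ρ_c)/ρ_m.
h = 11.9 km × 612/3378 = 2.16 km.

2.16 km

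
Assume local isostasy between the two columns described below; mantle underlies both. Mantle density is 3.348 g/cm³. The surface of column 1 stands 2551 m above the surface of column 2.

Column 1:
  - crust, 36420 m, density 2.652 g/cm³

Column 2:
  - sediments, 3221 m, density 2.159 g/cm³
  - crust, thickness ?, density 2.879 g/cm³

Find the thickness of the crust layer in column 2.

Take the compensation level at the base of the deeper column (depth z_c below the surface of column 1) and equate Σ ρ_i t_i down to z_c; mantle fills any gap and the z_c terms cancel.
Column 1: 36420×2.652 + (z_c − 36420)×3.348
Column 2: 2551×0 + 3221×2.159 + x×2.879 + (z_c − 2551 − 3221 − x)×3.348
The z_c×3.348 term appears on both sides and cancels. Collect the known terms of each column as K = Σ(ρt)_known − 3.348 × (depth of known layers): K_1 = 96585.84 − 3.348×36420 = −25348.32; K_2 = 6954.139 − 3.348×(2551 + 3221) = −12370.517.
Balance: K_1 = K_2 − x×(3.348 − 2.879), so x = (K_2 − K_1)/(3.348 − 2.879) = 12977.8/0.469 = 27700 m.

27700 m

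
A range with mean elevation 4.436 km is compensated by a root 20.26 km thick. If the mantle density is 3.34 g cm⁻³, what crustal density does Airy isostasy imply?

ρ_c h = (ρ_m − ρ_c) r → ρ_c (h + r) = ρ_m r → ρ_c = ρ_m r / (h + r).
ρ_c = 3.34 × 20.26 km / (4.436 km + 20.26 km) = 2.74 g cm⁻³.

2.74 g cm⁻³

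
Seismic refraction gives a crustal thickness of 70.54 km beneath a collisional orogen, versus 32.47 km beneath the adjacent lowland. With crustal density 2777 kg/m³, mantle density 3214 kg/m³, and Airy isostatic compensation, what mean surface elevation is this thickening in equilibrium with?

Excess crust Δ = 70.54 km − 32.47 km = 38.07 km, split between elevation h and root r with h + r = Δ.
Airy balance ρ_c h = (ρ_m − ρ_c) r gives r = h ρ_c/(ρ_m − ρ_c), so h (1 + ρ_c/(ρ_m − ρ_c)) = Δ, i.e. h = Δ (ρ_m − ρ_c)/ρ_m.
h = 38.07 km × 437/3214 = 5.18 km.

5.18 km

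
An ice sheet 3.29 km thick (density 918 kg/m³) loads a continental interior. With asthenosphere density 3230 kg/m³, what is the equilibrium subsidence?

0.935 km

Equating mass per unit area of the two columns: the ice load ρ_ice t is balanced by mantle displaced below, ρ_m s.
s = t ρ_ice / ρ_m = 3.29 km × 918/3230 = 0.935 km.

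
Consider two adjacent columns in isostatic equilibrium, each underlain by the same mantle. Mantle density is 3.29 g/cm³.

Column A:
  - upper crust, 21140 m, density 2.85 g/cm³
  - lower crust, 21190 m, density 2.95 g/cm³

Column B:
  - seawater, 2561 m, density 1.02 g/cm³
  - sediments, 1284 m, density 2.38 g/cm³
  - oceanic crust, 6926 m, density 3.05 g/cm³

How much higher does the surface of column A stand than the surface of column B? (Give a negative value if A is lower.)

For any compensation level in the mantle, the mantle terms cancel and isostasy reduces to e = (Σt_A − Σt_B) − (Σ(ρt)_A − Σ(ρt)_B) / ρ_m.
Σt_A = 42330 m; Σt_B = 10771 m; Σ(ρt)_A = 122759.5; Σ(ρt)_B = 26792.44 (in m·g/cm³).
e = (42330 − 10771) − (122759.5 − 26792.44) / 3.29 = 2390 m.

2390 m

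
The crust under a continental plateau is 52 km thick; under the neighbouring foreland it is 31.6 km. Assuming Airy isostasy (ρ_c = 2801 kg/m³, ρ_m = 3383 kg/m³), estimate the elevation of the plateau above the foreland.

Excess crust Δ = 52 km − 31.6 km = 20.4 km, split between elevation h and root r with h + r = Δ.
Airy balance ρ_c h = (ρ_m − ρ_c) r gives r = h ρ_c/(ρ_m − ρ_c), so h (1 + ρ_c/(ρ_m − ρ_c)) = Δ, i.e. h = Δ (ρ_m − ρ_c)/ρ_m.
h = 20.4 km × 582/3383 = 3.51 km.

3.51 km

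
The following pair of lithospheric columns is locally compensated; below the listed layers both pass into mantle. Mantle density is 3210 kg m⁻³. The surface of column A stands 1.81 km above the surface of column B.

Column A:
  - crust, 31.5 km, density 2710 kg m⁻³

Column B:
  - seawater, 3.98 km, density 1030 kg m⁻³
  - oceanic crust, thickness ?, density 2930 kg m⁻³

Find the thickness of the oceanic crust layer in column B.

Take the compensation level at the base of the deeper column (depth z_c below the surface of column A) and equate Σ ρ_i t_i down to z_c; mantle fills any gap and the z_c terms cancel.
Column A: 31.5×2710 + (z_c − 31.5)×3210
Column B: 1.81×0 + 3.98×1030 + x×2930 + (z_c − 1.81 − 3.98 − x)×3210
The z_c×3210 term appears on both sides and cancels. Collect the known terms of each column as K = Σ(ρt)_known − 3210 × (depth of known layers): K_A = 85365 − 3210×31.5 = −15750; K_B = 4099.4 − 3210×(1.81 + 3.98) = −14486.5.
Balance: K_A = K_B − x×(3210 − 2930), so x = (K_B − K_A)/(3210 − 2930) = 1263.5/280 = 4.51 km.

4.51 km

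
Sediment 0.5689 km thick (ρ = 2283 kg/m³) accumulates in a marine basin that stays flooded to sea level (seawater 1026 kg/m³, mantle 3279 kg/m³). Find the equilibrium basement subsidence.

0.317 km

Submarine loading: the sediment displaces seawater, and the subsidence is in turn flooded, so s (ρ_m − ρ_w) = t (ρ_sed − ρ_w).
s = 0.5689 km × (2283 − 1026) / (3279 − 1026) = 0.317 km.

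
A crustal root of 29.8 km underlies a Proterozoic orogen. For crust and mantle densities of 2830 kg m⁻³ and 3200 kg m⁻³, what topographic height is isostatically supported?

Balancing pressure at the compensation depth: ρ_c h = (ρ_m − ρ_c) r.
h = r (ρ_m − ρ_c) / ρ_c = 29.8 km × (3200 − 2830) / 2830 = 3.9 km.

3.9 km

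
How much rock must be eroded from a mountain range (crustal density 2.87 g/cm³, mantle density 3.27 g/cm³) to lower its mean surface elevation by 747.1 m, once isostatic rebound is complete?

6110 m

Net drop Δ = e − u = e − e ρ_c/ρ_m = e (ρ_m − ρ_c)/ρ_m.
e = Δ ρ_m/(ρ_m − ρ_c) = 747.1 m × 3.27/0.4 = 6110 m.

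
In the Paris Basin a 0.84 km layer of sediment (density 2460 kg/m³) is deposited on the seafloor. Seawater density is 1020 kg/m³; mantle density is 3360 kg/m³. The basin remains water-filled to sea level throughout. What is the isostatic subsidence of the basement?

0.517 km

Submarine loading: the sediment displaces seawater, and the subsidence is in turn flooded, so s (ρ_m − ρ_w) = t (ρ_sed − ρ_w).
s = 0.84 km × (2460 − 1020) / (3360 − 1020) = 0.517 km.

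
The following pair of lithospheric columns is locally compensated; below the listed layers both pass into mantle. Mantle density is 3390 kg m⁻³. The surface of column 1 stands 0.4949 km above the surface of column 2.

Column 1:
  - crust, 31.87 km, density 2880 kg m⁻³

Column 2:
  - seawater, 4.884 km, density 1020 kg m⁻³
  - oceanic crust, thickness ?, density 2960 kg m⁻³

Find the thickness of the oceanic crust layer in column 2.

6.98 km

Take the compensation level at the base of the deeper column (depth z_c below the surface of column 1) and equate Σ ρ_i t_i down to z_c; mantle fills any gap and the z_c terms cancel.
Column 1: 31.87×2880 + (z_c − 31.87)×3390
Column 2: 0.4949×0 + 4.884×1020 + x×2960 + (z_c − 0.4949 − 4.884 − x)×3390
The z_c×3390 term appears on both sides and cancels. Collect the known terms of each column as K = Σ(ρt)_known − 3390 × (depth of known layers): K_1 = 91785.6 − 3390×31.87 = −16253.7; K_2 = 4981.68 − 3390×(0.4949 + 4.884) = −13252.791.
Balance: K_1 = K_2 − x×(3390 − 2960), so x = (K_2 − K_1)/(3390 − 2960) = 3000.91/430 = 6.98 km.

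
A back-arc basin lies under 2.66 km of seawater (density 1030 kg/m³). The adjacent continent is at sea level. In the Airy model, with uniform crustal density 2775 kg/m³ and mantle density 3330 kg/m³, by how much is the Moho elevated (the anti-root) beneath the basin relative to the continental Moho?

Equating mass per unit area of the two columns: replacing crust with seawater at the top is compensated by replacing crust with mantle at the base: d (ρ_c − ρ_w) = a (ρ_m − ρ_c).
a = d (ρ_c − ρ_w)/(ρ_m − ρ_c) = 2.66 km × 1745/555 = 8.36 km.

8.36 km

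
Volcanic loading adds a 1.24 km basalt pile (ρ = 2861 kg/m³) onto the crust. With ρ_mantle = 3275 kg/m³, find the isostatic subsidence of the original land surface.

1.08 km

Subaerial loading: s = t ρ_load / ρ_m.
s = 1.24 km × 2861/3275 = 1.08 km.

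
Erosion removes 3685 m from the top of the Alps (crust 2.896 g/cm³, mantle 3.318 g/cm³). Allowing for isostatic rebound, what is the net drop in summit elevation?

469 m

Rebound u = e ρ_c/ρ_m = 3685 m × 2.896/3.318 = 3216 m.
Net surface drop = e − u = 3685 m − 3216 m = e (ρ_m − ρ_c)/ρ_m = 469 m.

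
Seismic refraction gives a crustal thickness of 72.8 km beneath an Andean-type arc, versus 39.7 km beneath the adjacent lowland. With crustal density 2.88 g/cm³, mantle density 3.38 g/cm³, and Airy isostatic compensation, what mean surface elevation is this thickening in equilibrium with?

Excess crust Δ = 72.8 km − 39.7 km = 33.1 km, split between elevation h and root r with h + r = Δ.
Airy balance ρ_c h = (ρ_m − ρ_c) r gives r = h ρ_c/(ρ_m − ρ_c), so h (1 + ρ_c/(ρ_m − ρ_c)) = Δ, i.e. h = Δ (ρ_m − ρ_c)/ρ_m.
h = 33.1 km × 0.5/3.38 = 4.9 km.

4.9 km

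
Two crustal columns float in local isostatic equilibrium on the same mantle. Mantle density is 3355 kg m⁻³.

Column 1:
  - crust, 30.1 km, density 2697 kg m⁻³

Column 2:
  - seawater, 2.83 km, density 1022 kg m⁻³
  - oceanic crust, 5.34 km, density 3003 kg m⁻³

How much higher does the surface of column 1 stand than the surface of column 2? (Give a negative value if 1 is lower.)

For any compensation level in the mantle, the mantle terms cancel and isostasy reduces to e = (Σt_1 − Σt_2) − (Σ(ρt)_1 − Σ(ρt)_2) / ρ_m.
Σt_1 = 30.1 km; Σt_2 = 8.17 km; Σ(ρt)_1 = 81179.7; Σ(ρt)_2 = 18928.28 (in km·kg m⁻³).
e = (30.1 − 8.17) − (81179.7 − 18928.28) / 3355 = 3.38 km.

3.38 km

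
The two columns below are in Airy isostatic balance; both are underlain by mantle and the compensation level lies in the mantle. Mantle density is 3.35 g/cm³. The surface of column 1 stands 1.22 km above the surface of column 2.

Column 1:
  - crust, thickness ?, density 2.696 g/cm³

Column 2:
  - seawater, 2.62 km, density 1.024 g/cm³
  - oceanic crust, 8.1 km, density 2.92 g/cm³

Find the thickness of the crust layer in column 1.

Take the compensation level at the base of the deeper column (depth z_c below the surface of column 1) and equate Σ ρ_i t_i down to z_c; mantle fills any gap and the z_c terms cancel.
Column 1: x×2.696 + (z_c − 0 − x)×3.35
Column 2: 1.22×0 + 2.62×1.024 + 8.1×2.92 + (z_c − 1.22 − 10.72)×3.35
The z_c×3.35 term appears on both sides and cancels. Collect the known terms of each column as K = Σ(ρt)_known − 3.35 × (depth of known layers): K_1 = 0 − 3.35×0 = 0; K_2 = 26.33488 − 3.35×(1.22 + 10.72) = −13.66412.
Balance: K_1 − x×(3.35 − 2.696) = K_2, so x = (K_1 − K_2)/(3.35 − 2.696) = 13.6641/0.654 = 20.9 km.

20.9 km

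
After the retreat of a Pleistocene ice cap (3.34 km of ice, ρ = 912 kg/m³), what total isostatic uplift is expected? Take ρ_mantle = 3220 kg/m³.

0.946 km

Removing the load lets mantle flow back in; uplift u satisfies ρ_ice t = ρ_m u.
u = t ρ_ice/ρ_m = 3.34 km × 912/3220 = 0.946 km.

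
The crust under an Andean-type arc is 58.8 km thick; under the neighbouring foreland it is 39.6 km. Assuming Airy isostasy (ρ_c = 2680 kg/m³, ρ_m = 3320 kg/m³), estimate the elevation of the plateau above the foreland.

3.7 km

Excess crust Δ = 58.8 km − 39.6 km = 19.2 km, split between elevation h and root r with h + r = Δ.
Airy balance ρ_c h = (ρ_m − ρ_c) r gives r = h ρ_c/(ρ_m − ρ_c), so h (1 + ρ_c/(ρ_m − ρ_c)) = Δ, i.e. h = Δ (ρ_m − ρ_c)/ρ_m.
h = 19.2 km × 640/3320 = 3.7 km.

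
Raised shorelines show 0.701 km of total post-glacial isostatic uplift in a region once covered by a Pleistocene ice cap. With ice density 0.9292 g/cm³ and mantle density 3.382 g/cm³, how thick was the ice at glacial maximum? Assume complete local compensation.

2.55 km

u = t ρ_ice/ρ_m → t = u ρ_m/ρ_ice = 0.701 km × 3.382/0.9292 = 2.55 km.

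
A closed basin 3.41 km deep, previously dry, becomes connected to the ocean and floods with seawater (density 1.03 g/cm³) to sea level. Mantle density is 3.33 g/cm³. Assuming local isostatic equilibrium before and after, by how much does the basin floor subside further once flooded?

After flooding the water column is d + s deep. Its weight must equal the weight of mantle displaced by the extra subsidence s: (d + s) ρ_w = s ρ_m.
s = d ρ_w / (ρ_m − ρ_w) = 3.41 km × 1.03/(3.33 − 1.03) = 1.53 km.

1.53 km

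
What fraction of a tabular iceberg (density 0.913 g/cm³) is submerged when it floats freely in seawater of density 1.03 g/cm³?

0.886

Submerged fraction = ρ_obj/ρ_fluid = 0.913/1.03 = 0.886.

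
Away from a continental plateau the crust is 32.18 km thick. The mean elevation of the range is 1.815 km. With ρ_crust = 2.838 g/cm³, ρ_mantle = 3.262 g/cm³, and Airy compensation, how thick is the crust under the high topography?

46.1 km

Root depth r = h ρ_c / (ρ_m − ρ_c) = 1.815 km × 2.838 / 0.424 = 12.15 km.
Total thickness = T + h + r = 32.18 km + 1.815 km + 12.15 km = 46.1 km.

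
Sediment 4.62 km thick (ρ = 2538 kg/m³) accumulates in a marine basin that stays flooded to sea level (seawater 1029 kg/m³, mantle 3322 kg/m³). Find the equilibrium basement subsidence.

3.04 km

Submarine loading: the sediment displaces seawater, and the subsidence is in turn flooded, so s (ρ_m − ρ_w) = t (ρ_sed − ρ_w).
s = 4.62 km × (2538 − 1029) / (3322 − 1029) = 3.04 km.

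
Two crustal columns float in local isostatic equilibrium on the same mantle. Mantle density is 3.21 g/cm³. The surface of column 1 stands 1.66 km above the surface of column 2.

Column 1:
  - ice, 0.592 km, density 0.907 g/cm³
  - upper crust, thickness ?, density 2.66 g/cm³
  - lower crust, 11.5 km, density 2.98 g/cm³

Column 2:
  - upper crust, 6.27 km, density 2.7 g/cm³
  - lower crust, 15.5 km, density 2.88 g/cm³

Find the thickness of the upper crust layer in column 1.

Take the compensation level at the base of the deeper column (depth z_c below the surface of column 1) and equate Σ ρ_i t_i down to z_c; mantle fills any gap and the z_c terms cancel.
Column 1: 0.592×0.907 + x×2.66 + 11.5×2.98 + (z_c − 12.092 − x)×3.21
Column 2: 1.66×0 + 6.27×2.7 + 15.5×2.88 + (z_c − 1.66 − 21.77)×3.21
The z_c×3.21 term appears on both sides and cancels. Collect the known terms of each column as K = Σ(ρt)_known − 3.21 × (depth of known layers): K_1 = 34.806944 − 3.21×12.092 = −4.008376; K_2 = 61.569 − 3.21×(1.66 + 21.77) = −13.6413.
Balance: K_1 − x×(3.21 − 2.66) = K_2, so x = (K_1 − K_2)/(3.21 − 2.66) = 9.63292/0.55 = 17.5 km.

17.5 km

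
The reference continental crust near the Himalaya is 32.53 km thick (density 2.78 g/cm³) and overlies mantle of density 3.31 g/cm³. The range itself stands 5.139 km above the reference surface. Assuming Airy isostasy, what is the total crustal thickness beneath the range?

64.6 km

Root depth r = h ρ_c / (ρ_m − ρ_c) = 5.139 km × 2.78 / 0.53 = 26.96 km.
Total thickness = T + h + r = 32.53 km + 5.139 km + 26.96 km = 64.6 km.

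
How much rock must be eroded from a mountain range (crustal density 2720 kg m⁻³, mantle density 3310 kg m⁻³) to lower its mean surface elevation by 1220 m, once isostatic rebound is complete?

Net drop Δ = e − u = e − e ρ_c/ρ_m = e (ρ_m − ρ_c)/ρ_m.
e = Δ ρ_m/(ρ_m − ρ_c) = 1220 m × 3310/590 = 6840 m.

6840 m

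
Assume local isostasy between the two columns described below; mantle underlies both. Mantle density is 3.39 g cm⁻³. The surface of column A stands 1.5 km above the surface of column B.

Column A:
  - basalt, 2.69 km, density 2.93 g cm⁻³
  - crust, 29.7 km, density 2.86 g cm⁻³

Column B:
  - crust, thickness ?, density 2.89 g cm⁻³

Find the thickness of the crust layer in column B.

23.8 km

Take the compensation level at the base of the deeper column (depth z_c below the surface of column A) and equate Σ ρ_i t_i down to z_c; mantle fills any gap and the z_c terms cancel.
Column A: 2.69×2.93 + 29.7×2.86 + (z_c − 32.39)×3.39
Column B: 1.5×0 + x×2.89 + (z_c − 1.5 − 0 − x)×3.39
The z_c×3.39 term appears on both sides and cancels. Collect the known terms of each column as K = Σ(ρt)_known − 3.39 × (depth of known layers): K_A = 92.8237 − 3.39×32.39 = −16.9784; K_B = 0 − 3.39×(1.5 + 0) = −5.085.
Balance: K_A = K_B − x×(3.39 − 2.89), so x = (K_B − K_A)/(3.39 − 2.89) = 11.8934/0.5 = 23.8 km.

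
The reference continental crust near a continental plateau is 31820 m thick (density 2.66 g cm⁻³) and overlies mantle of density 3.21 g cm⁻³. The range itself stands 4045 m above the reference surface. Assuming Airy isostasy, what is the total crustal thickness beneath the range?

Root depth r = h ρ_c / (ρ_m − ρ_c) = 4045 m × 2.66 / 0.55 = 19560 m.
Total thickness = T + h + r = 31820 m + 4045 m + 19560 m = 55400 m.

55400 m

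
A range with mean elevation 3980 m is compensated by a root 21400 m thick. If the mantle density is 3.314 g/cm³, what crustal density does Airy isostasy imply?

2.79 g/cm³

ρ_c h = (ρ_m − ρ_c) r → ρ_c (h + r) = ρ_m r → ρ_c = ρ_m r / (h + r).
ρ_c = 3.314 × 21400 m / (3980 m + 21400 m) = 2.79 g/cm³.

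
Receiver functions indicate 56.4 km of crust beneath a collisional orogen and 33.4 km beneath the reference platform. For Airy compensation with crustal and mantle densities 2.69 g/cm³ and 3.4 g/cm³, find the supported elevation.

Excess crust Δ = 56.4 km − 33.4 km = 23 km, split between elevation h and root r with h + r = Δ.
Airy balance ρ_c h = (ρ_m − ρ_c) r gives r = h ρ_c/(ρ_m − ρ_c), so h (1 + ρ_c/(ρ_m − ρ_c)) = Δ, i.e. h = Δ (ρ_m − ρ_c)/ρ_m.
h = 23 km × 0.71/3.4 = 4.8 km.

4.8 km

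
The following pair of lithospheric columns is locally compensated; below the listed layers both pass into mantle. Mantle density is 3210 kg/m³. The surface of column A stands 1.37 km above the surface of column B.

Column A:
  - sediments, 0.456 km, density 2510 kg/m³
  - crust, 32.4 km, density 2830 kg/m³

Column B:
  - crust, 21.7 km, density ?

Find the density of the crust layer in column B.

2830 kg/m³

Take the compensation level at the base of the deeper column (depth z_c below the surface of column A) and equate Σ ρ_i t_i down to z_c; mantle fills any gap and the z_c terms cancel.
Column A: 0.456×2510 + 32.4×2830 + (z_c − 32.856)×3210
Column B: 1.37×0 + 21.7×ρ + (z_c − 1.37 − 21.7)×3210
The z_c×3210 term appears on both sides and cancels. Collect the known terms of each column as K = Σ(ρt)_known − 3210 × (depth of known layers): K_A = 92836.56 − 3210×32.856 = −12631.2; K_B = 0 − 3210×(1.37 + 21.7) = −74054.7.
Balance: K_A = K_B + 21.7×ρ, so ρ = (K_A − K_B)/21.7 = 61423.5/21.7 = 2830 kg/m³.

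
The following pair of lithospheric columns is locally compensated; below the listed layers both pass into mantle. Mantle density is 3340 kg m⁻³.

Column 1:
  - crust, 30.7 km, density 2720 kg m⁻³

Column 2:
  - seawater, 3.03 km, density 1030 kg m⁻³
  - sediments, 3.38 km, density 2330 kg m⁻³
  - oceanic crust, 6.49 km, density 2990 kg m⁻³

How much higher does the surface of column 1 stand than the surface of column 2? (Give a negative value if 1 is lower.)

1.9 km

For any compensation level in the mantle, the mantle terms cancel and isostasy reduces to e = (Σt_1 − Σt_2) − (Σ(ρt)_1 − Σ(ρt)_2) / ρ_m.
Σt_1 = 30.7 km; Σt_2 = 12.9 km; Σ(ρt)_1 = 83504; Σ(ρt)_2 = 30401.4 (in km·kg m⁻³).
e = (30.7 − 12.9) − (83504 − 30401.4) / 3340 = 1.9 km.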